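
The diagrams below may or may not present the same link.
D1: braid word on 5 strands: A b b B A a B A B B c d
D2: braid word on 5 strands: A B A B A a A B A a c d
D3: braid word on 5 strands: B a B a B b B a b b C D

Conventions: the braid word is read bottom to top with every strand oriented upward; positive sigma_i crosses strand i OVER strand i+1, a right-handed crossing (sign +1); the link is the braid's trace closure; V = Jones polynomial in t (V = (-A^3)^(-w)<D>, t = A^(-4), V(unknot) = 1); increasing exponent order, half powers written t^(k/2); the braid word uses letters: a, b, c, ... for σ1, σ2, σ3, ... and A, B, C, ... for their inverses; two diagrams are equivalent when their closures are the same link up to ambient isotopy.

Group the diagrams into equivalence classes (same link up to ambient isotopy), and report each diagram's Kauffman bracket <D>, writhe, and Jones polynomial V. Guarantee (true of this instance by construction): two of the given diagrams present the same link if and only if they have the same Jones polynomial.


grouping into links: {D1} | {D2} | {D3}
V(D1) = t^-5 + 2t^-3 + t^-1  (w -2, c 12, <D> = A^-2 + 2A^6 + A^14)
V(D2) = 2t^-6 + t^-4 + t^-2  (w -4, c 12, <D> = A^-4 + A^4 + 2A^12)
V(D3) = 1 + t + t^2 + t^3  [12 crossings, <D> = A^-12 + A^-8 + A^-4 + 1, w = 0]
why: V(t) takes 3 values over 3 diagrams, fixing the grouping


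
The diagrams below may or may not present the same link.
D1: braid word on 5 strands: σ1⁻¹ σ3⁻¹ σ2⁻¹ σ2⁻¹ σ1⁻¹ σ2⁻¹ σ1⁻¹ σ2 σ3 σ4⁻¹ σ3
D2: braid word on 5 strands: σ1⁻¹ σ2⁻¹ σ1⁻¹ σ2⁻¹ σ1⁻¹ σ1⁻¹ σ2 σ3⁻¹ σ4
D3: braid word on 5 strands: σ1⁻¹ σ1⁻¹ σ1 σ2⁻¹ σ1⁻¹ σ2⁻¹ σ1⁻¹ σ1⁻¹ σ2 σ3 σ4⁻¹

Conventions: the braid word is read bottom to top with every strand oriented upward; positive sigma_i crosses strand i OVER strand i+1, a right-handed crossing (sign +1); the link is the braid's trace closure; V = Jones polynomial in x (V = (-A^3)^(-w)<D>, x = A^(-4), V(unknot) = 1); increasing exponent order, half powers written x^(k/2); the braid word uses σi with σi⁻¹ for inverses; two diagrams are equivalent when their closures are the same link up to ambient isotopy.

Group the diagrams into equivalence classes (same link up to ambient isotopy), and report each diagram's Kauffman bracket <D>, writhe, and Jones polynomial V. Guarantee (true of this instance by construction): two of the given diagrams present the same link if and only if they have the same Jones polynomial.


classes: {D1, D2, D3}
V(D1) = x^(-13/2) - x^(-11/2) + x^(-9/2) - 2x^(-7/2) - x^(-3/2)  [11 crossings, <D> = A^-9 + 2A^-1 - A^3 + A^7 - A^11, w = -5]
V(D2) = x^(-13/2) - x^(-11/2) + x^(-9/2) - 2x^(-7/2) - x^(-3/2)  [9 crossings, <D> = A^-9 + 2A^-1 - A^3 + A^7 - A^11, w = -5]
V(D3) = x^(-13/2) - x^(-11/2) + x^(-9/2) - 2x^(-7/2) - x^(-3/2)  (w -5, c 11, <D> = A^-9 + 2A^-1 - A^3 + A^7 - A^11)
insight: all 3 diagrams share one V(x), hence one class


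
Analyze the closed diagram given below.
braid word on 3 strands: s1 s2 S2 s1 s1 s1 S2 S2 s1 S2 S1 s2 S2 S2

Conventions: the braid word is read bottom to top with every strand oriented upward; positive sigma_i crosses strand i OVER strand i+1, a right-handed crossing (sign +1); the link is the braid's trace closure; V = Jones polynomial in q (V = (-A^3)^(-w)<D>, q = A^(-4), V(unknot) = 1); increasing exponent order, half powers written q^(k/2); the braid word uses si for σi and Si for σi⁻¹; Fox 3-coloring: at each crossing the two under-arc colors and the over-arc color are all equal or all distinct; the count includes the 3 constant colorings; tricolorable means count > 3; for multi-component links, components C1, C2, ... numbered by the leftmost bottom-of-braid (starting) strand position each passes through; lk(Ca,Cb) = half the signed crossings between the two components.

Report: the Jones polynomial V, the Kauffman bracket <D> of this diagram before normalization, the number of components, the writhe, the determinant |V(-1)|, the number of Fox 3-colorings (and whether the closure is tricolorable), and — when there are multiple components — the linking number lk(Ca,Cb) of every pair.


Jones polynomial: V(q) = -q^-3 + q^-2 - q^-1 + 3 - q + q^2 - q^3
<D> = -A^-12 + A^-8 - A^-4 + 3 - A^4 + A^8 - A^12; writhe 0
components 1, writhe 0 (14 crossings)
3-colorings: 27 of 3^14, det 9 — tricolorable
note: det 9 = |V(-1)|; divisible by 3, so tricolorable


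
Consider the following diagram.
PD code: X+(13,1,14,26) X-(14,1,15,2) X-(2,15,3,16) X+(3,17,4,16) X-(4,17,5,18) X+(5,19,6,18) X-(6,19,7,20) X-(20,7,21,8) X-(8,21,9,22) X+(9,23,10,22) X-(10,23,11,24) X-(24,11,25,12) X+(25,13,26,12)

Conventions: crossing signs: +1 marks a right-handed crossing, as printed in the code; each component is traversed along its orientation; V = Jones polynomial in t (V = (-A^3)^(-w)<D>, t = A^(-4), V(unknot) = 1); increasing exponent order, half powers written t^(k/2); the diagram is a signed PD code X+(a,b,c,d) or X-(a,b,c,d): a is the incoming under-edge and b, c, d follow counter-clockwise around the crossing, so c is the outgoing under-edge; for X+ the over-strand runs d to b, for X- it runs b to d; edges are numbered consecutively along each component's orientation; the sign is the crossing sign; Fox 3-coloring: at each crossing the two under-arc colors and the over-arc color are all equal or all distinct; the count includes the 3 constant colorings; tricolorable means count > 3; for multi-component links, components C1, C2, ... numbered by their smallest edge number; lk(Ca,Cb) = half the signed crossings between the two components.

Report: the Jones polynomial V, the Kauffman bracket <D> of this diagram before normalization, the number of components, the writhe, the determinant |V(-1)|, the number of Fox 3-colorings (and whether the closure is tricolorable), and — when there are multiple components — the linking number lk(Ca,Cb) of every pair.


V = -t^-4 + t^-3 + t^-1
<D> = -A^-5 - A^3 + A^7 (w = -3)
1 component over 13 crossings, w = -3
9 Fox colorings among 3^13, |V(-1)| = 3: tricolorable
why: w = -3 (over 13 crossings) is diagram-only; (-A^3)^(3) removes it from V


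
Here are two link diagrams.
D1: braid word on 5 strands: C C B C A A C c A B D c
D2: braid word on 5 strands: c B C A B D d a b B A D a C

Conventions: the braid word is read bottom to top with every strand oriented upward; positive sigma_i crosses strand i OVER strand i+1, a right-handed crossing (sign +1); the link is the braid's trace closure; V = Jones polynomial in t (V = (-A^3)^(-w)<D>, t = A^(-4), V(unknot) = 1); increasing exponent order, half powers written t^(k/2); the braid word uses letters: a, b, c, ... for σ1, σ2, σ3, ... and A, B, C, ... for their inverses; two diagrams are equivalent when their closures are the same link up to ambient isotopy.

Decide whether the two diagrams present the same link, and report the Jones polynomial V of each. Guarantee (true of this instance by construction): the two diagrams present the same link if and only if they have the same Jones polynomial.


equivalent: no
D1 (bracket A^-16 + 2A^-8 - 2A^-4 + 1 - 2A^4 + A^8; 12 crossings at w = -8): V = t^-8 - 2t^-7 + t^-6 - 2t^-5 + 2t^-4 + t^-2
V(D2) = 1  [14 crossings, <D> = A^-12, w = -4]
observation: 2 values of V(t) split the 2 diagrams


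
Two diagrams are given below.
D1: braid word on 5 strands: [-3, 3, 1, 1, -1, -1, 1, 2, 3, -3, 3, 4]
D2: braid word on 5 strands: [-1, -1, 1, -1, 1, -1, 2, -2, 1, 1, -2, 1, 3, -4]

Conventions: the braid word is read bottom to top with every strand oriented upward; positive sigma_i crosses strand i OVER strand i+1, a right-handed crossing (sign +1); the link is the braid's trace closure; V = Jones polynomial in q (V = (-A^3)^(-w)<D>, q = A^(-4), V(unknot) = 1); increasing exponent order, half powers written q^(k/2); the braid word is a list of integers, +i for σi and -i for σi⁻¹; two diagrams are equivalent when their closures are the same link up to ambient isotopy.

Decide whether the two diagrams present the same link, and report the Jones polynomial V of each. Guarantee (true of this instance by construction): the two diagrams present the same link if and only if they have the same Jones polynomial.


equivalent: yes
D1 (bracket A^12; 12 crossings at w = +4): V = 1
V(D2) = 1  (w 0, c 14, <D> = 1)
key observation: one V(q) for all 2 diagrams — one class (guaranteed)


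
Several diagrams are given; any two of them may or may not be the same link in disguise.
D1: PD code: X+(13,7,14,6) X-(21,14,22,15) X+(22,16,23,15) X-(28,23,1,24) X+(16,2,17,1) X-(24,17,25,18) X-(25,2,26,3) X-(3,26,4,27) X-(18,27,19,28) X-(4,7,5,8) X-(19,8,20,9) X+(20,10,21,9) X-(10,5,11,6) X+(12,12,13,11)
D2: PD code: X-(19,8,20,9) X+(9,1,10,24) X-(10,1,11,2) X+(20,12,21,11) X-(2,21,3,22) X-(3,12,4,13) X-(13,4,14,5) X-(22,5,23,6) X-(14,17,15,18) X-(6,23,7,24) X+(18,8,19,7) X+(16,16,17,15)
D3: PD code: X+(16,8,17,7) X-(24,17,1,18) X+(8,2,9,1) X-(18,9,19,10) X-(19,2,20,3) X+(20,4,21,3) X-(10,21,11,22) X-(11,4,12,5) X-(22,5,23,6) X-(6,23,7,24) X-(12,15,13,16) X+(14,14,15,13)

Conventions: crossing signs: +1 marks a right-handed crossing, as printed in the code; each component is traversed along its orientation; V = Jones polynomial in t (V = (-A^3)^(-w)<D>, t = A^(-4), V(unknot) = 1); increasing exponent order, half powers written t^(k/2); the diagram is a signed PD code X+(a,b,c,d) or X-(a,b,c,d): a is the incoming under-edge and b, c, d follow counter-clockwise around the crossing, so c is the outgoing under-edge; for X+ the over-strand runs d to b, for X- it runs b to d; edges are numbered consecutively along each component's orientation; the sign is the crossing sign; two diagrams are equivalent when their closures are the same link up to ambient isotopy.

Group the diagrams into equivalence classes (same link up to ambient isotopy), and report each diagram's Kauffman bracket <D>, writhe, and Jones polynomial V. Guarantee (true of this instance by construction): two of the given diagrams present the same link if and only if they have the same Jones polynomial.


equivalence classes: {D1, D2, D3}
D1 (bracket A^-8 - A^-4 + 2 - A^4 + A^8 - A^12; 14 crossings at w = -4): V = -t^-6 + t^-5 - t^-4 + 2t^-3 - t^-2 + t^-1
V(D2) = -t^-6 + t^-5 - t^-4 + 2t^-3 - t^-2 + t^-1  (w -4, c 12, <D> = A^-8 - A^-4 + 2 - A^4 + A^8 - A^12)
V(D3) = -t^-6 + t^-5 - t^-4 + 2t^-3 - t^-2 + t^-1  (w -4, c 12, <D> = A^-8 - A^-4 + 2 - A^4 + A^8 - A^12)
observation: one V(t) for all 3 diagrams — one class (guaranteed)


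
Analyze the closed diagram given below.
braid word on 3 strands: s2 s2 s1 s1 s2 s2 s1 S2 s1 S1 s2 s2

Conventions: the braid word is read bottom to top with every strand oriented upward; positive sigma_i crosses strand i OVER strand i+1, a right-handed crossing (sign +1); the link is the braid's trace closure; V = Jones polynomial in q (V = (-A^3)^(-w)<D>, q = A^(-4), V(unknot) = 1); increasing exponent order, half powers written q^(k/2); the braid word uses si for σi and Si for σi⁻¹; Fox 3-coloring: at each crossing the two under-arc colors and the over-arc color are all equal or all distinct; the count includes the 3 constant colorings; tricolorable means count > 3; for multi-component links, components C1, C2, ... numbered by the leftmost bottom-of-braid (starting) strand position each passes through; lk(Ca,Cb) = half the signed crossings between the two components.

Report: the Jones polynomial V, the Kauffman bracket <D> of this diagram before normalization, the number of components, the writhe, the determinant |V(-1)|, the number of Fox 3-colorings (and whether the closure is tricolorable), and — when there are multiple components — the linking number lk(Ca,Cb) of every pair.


V = q^3 + q^5 - q^8
<D> = -A^-8 + A^4 + A^12 (w = +8)
1 component over 12 crossings, w = +8
9 Fox colorings among 3^12, |V(-1)| = 3: tricolorable
why: V spans 5 powers of q: at least 5 crossings in any diagram


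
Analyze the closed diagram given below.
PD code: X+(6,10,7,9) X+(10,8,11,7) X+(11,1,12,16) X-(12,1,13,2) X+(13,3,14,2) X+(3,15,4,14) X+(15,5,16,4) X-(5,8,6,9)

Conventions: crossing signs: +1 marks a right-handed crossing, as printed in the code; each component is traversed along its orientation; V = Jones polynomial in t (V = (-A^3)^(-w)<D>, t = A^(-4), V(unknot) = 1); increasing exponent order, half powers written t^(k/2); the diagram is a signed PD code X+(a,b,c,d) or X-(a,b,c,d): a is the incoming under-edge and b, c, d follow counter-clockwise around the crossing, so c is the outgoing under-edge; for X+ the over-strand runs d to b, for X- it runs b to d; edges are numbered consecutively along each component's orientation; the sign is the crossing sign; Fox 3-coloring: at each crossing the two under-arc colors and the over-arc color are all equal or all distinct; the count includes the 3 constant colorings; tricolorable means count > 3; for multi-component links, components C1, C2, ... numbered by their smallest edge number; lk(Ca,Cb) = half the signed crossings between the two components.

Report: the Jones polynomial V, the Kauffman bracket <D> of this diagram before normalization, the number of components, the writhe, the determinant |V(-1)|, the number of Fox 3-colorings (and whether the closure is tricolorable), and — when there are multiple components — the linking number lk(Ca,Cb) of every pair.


V = t + t^3 - t^4
<D> = -A^-4 + 1 + A^8 (w = +4)
1 component over 8 crossings, w = +4
9 Fox colorings among 3^8, |V(-1)| = 3: tricolorable
why: w = +4 (over 8 crossings) is diagram-only; (-A^3)^(-4) removes it from V


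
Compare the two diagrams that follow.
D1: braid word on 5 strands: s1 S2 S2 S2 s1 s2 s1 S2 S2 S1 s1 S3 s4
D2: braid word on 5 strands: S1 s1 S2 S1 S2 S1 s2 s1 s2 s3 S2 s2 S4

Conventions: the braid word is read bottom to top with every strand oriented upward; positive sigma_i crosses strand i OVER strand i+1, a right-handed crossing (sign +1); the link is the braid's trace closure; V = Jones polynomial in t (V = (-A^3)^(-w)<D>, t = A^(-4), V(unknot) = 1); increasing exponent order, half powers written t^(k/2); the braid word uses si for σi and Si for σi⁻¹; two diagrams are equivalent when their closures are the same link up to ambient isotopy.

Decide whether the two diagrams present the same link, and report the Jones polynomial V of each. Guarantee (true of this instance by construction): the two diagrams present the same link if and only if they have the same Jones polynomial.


same link: no
V(D1) = t^(-7/2) - 2t^(-5/2) + t^(-3/2) - 2t^(-1/2) + t^(1/2) - t^(3/2)  [13 crossings, <D> = A^-9 - A^-5 + 2A^-1 - A^3 + 2A^7 - A^11, w = -1]
V(D2) = -t^(-1/2) - t^(1/2)  (w -1, c 13, <D> = A^-5 + A^-1)
note: V(t) takes 2 values over 2 diagrams, fixing the grouping


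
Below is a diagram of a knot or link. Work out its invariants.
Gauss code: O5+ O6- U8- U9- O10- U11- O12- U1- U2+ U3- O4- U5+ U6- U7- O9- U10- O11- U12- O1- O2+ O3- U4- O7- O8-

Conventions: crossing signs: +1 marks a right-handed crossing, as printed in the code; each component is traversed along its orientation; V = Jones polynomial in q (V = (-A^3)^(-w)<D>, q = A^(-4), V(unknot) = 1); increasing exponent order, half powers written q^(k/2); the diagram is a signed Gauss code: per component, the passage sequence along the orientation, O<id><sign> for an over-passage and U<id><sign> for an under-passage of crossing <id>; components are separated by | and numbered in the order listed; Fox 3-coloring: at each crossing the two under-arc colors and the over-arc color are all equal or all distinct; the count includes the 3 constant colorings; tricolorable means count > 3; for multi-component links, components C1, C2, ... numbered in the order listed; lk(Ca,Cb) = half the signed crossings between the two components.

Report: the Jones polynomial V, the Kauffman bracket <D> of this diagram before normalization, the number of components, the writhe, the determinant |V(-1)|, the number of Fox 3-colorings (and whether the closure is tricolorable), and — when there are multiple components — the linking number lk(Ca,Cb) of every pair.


V(q) = -q^-10 + q^-9 - q^-8 + q^-7 - q^-6 + q^-5 + q^-3
bracket: A^-12 + A^-4 - 1 + A^4 - A^8 + A^12 - A^16, w = -8
1 component, writhe -8, over 12 crossings
det 7, colorings 3 of 3^12 — not tricolorable
observation: w = -8 shifts under R1 moves; the (-A^3)^(8) factor cancels that in V


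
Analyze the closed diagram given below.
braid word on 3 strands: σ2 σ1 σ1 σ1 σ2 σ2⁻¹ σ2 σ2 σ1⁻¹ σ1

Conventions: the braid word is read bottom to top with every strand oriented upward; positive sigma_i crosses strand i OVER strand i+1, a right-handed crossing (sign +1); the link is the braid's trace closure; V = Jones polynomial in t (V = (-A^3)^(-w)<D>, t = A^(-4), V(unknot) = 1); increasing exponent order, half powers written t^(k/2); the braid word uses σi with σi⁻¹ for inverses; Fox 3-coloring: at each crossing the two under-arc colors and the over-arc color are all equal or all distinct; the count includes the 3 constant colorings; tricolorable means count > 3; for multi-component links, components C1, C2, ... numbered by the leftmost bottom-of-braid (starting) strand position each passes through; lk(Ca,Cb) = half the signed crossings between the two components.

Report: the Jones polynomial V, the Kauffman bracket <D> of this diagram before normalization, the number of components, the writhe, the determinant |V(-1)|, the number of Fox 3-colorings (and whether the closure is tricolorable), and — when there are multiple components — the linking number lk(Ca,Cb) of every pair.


Jones polynomial: V(t) = t^2 + 2t^4 - 2t^5 + t^6 - 2t^7 + t^8
<D> = A^-14 - 2A^-10 + A^-6 - 2A^-2 + 2A^2 + A^10; writhe +6
components 1, writhe +6 (10 crossings)
3-colorings: 27 of 3^10, det 9 — tricolorable
note: |V(-1)| = 9: so tricolorable, since 3 divides 9


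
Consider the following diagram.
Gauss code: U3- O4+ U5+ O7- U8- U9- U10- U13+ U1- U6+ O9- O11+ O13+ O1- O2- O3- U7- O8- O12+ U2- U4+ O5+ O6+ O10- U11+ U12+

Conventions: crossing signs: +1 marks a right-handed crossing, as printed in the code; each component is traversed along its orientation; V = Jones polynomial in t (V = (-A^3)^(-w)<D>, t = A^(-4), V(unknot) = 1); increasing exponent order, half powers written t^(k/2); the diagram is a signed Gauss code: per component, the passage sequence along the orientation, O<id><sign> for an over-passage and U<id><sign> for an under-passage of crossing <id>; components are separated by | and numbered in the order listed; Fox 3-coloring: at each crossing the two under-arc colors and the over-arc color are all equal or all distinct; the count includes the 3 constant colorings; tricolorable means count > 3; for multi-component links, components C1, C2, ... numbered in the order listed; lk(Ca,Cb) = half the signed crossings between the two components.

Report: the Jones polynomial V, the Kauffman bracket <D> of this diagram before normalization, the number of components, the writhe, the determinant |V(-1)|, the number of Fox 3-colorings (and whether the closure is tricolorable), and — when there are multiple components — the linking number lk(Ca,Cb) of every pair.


V = -t^-3 + t^-2 - t^-1 + 3 - t + t^2 - t^3
<D> = A^-15 - A^-11 + A^-7 - 3A^-3 + A - A^5 + A^9 (w = -1)
1 component over 13 crossings, w = -1
27 Fox colorings among 3^13, |V(-1)| = 9: tricolorable
why: V is palindromic (span 6, det 9): t -> 1/t fixes it; necessary, not sufficient, for amphichirality


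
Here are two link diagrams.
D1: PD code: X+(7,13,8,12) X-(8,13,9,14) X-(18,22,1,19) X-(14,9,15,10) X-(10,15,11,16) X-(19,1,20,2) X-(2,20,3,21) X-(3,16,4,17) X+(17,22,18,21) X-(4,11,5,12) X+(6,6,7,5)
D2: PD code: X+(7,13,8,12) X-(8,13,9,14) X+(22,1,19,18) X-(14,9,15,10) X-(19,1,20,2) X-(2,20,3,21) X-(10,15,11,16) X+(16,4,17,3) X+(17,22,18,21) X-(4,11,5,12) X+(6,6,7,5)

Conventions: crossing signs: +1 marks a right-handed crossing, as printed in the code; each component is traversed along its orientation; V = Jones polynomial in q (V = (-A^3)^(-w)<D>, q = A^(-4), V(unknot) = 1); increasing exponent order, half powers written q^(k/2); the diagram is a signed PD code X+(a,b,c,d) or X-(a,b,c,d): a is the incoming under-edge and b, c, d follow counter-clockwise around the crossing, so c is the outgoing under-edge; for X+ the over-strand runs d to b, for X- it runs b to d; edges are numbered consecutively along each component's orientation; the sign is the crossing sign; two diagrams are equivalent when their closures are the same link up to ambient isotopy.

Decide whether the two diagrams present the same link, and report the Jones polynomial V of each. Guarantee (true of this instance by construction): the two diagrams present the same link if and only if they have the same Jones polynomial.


same link: no
V(D1) = q^(-13/2) - q^(-11/2) + q^(-9/2) - 2q^(-7/2) - q^(-3/2)  [11 crossings, <D> = A^-9 + 2A^-1 - A^3 + A^7 - A^11, w = -5]
V(D2) = q^(-9/2) - q^(-5/2) - q^(-3/2) - q^(-1/2)  [11 crossings, <D> = A^-1 + A^3 + A^7 - A^15, w = -1]
insight: 2 classes among 2 diagrams; unequal V(q) rules out equality


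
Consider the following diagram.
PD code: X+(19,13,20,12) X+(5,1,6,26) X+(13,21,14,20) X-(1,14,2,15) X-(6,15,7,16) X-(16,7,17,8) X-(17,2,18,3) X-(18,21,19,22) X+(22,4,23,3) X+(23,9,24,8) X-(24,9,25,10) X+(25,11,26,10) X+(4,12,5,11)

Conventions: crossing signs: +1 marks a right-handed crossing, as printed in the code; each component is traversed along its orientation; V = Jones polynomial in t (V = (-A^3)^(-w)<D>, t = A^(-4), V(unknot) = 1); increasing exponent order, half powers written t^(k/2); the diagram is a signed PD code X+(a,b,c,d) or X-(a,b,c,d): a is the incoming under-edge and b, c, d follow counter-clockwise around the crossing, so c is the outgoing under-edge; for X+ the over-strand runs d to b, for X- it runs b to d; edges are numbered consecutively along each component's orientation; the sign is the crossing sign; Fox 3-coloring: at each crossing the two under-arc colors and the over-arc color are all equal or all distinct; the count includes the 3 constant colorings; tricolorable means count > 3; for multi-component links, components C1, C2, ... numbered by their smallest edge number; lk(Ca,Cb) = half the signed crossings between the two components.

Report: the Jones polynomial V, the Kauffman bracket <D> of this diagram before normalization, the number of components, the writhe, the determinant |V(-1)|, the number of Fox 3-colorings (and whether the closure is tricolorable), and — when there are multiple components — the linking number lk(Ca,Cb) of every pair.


Jones polynomial: V(t) = t^-3 - t^-2 + t^-1 - 1 + t - t^2 + t^3
<D> = -A^-9 + A^-5 - A^-1 + A^3 - A^7 + A^11 - A^15; writhe +1
components 1, writhe +1 (13 crossings)
3-colorings: 3 of 3^13, det 7 — not tricolorable
note: V spans 6 powers of t: at least 6 crossings in any diagram


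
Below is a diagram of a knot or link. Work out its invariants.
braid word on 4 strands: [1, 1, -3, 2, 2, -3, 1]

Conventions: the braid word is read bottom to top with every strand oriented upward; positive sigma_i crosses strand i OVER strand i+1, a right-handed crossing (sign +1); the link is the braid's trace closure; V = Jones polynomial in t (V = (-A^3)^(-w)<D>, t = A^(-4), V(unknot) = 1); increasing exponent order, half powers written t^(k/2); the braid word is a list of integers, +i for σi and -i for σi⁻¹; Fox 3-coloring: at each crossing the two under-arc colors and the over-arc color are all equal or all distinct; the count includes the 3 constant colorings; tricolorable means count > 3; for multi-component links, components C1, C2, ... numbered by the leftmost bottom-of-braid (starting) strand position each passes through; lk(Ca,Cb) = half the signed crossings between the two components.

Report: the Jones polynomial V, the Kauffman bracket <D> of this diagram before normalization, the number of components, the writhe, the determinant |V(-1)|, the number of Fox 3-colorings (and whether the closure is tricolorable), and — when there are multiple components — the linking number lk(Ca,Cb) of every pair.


Jones polynomial: V(t) = t^-1 + 3t - t^2 + 3t^3 - 2t^4 + t^5 - t^6
<D> = A^-15 - A^-11 + 2A^-7 - 3A^-3 + A - 3A^5 - A^13; writhe +3
components 3, writhe +3 (7 crossings)
linking number lk(C1,C2) = 0
lk(C1,C3): +1
lk(C2,C3) = -1
3-colorings: 9 of 3^7, det 12 — tricolorable
note: span 7 respects span(V) <= c + mu - 1 = 9 for this 3-component diagram


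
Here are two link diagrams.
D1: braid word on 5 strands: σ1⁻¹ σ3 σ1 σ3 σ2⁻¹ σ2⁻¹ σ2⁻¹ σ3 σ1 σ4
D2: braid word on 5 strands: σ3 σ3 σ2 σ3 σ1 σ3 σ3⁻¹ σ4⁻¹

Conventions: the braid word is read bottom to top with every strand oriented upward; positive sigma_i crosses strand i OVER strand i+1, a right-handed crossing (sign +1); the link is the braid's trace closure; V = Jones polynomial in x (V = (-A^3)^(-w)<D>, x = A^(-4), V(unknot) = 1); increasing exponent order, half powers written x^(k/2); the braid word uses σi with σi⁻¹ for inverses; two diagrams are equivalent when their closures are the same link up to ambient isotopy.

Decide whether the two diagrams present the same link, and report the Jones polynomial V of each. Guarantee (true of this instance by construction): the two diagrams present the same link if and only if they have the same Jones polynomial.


equivalent: no
V(D1) = -x^-3 + x^-2 - x^-1 + 3 - x + x^2 - x^3  (w +2, c 10, <D> = -A^-6 + A^-2 - A^2 + 3A^6 - A^10 + A^14 - A^18)
V(D2) = x + x^3 - x^4  [8 crossings, <D> = -A^-4 + 1 + A^8, w = +4]
key observation: 2 classes among 2 diagrams; unequal V(x) rules out equality


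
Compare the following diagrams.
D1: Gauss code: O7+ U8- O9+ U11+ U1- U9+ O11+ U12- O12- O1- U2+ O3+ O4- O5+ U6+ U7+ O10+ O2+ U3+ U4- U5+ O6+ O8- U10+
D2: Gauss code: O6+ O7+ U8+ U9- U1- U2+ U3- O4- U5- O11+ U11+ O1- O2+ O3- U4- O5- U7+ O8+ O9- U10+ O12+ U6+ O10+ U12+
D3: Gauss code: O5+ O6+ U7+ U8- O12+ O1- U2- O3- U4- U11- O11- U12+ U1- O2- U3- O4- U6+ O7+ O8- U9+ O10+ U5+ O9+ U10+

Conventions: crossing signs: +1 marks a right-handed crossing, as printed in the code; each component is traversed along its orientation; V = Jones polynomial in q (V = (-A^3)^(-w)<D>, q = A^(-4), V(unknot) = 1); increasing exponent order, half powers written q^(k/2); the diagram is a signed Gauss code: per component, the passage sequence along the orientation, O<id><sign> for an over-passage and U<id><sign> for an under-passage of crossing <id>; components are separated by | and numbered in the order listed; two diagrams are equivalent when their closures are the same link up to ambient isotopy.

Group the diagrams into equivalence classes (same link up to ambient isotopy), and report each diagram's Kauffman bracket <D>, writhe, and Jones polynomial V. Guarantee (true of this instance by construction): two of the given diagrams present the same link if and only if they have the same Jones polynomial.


grouping into links: {D1} | {D2, D3}
V(D1) = q - q^2 + 2q^3 - q^4 + q^5 - q^6  (w +4, c 12, <D> = -A^-12 + A^-8 - A^-4 + 2 - A^4 + A^8)
D2 (bracket -A^-6 + A^-2 - A^2 + 3A^6 - A^10 + A^14 - A^18; 12 crossings at w = +2): V = -q^-3 + q^-2 - q^-1 + 3 - q + q^2 - q^3
V(D3) = -q^-3 + q^-2 - q^-1 + 3 - q + q^2 - q^3  [12 crossings, <D> = -A^-12 + A^-8 - A^-4 + 3 - A^4 + A^8 - A^12, w = 0]
why: 2 values of V(q) split the 3 diagrams


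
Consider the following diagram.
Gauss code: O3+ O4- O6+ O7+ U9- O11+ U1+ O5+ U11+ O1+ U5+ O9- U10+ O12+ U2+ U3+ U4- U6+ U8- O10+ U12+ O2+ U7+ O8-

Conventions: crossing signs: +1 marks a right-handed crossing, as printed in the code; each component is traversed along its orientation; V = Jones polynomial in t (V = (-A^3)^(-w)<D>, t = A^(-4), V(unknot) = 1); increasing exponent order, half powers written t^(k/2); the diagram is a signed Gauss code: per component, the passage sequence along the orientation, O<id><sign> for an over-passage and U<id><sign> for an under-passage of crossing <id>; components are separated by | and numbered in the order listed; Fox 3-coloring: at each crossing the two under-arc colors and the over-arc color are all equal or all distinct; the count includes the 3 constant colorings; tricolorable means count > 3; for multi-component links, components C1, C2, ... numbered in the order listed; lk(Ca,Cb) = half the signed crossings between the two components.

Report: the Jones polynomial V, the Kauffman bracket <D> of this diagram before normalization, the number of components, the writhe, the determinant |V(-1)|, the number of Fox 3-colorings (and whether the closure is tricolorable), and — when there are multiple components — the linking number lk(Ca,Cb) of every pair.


Jones polynomial: V(t) = t^2 + 2t^4 - 2t^5 + t^6 - 2t^7 + t^8
<D> = A^-14 - 2A^-10 + A^-6 - 2A^-2 + 2A^2 + A^10; writhe +6
components 1, writhe +6 (12 crossings)
3-colorings: 27 of 3^12, det 9 — tricolorable
note: w = +6 shifts under R1 moves; the (-A^3)^(-6) factor cancels that in V


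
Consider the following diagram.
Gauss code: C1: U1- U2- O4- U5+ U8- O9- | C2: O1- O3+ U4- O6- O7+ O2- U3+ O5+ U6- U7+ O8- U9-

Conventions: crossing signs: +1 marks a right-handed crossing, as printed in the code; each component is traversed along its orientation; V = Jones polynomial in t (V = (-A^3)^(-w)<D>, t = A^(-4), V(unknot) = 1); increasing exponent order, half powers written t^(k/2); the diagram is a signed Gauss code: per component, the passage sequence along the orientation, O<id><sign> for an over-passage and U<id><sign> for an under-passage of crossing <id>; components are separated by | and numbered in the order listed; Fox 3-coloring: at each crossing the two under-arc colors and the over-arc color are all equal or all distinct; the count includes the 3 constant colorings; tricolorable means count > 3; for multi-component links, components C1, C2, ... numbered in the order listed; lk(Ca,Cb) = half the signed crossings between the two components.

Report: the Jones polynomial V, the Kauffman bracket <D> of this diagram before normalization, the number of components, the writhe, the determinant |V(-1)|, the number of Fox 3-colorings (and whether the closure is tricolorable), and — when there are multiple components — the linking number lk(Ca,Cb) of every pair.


V(t) = -t^(-9/2) - t^(-5/2) + t^(-3/2) - t^(-1/2)
bracket: A^-7 - A^-3 + A + A^9, w = -3
2 components, writhe -3, over 9 crossings
lk(C1,C2) = -2
det 4, colorings 3 of 3^9 — not tricolorable
observation: summing lk over 1 pair gives -2


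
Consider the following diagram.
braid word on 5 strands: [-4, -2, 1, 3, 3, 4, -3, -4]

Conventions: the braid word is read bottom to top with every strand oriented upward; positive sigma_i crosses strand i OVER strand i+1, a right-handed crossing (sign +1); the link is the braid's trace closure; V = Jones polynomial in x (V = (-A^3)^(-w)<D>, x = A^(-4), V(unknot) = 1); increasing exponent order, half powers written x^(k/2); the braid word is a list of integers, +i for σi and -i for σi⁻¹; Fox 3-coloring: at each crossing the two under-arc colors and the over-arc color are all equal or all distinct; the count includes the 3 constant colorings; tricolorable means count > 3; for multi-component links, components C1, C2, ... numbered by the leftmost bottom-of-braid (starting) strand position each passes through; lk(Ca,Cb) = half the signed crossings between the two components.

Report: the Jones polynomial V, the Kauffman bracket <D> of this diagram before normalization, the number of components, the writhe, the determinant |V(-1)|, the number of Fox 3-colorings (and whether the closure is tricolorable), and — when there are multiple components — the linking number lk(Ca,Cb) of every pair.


Jones polynomial: V(x) = x^-2 - x^-1 + 1 - x + x^2
<D> = A^-8 - A^-4 + 1 - A^4 + A^8; writhe 0
components 1, writhe 0 (8 crossings)
3-colorings: 3 of 3^8, det 5 — not tricolorable
note: palindromic: swapping x for 1/x fixes V


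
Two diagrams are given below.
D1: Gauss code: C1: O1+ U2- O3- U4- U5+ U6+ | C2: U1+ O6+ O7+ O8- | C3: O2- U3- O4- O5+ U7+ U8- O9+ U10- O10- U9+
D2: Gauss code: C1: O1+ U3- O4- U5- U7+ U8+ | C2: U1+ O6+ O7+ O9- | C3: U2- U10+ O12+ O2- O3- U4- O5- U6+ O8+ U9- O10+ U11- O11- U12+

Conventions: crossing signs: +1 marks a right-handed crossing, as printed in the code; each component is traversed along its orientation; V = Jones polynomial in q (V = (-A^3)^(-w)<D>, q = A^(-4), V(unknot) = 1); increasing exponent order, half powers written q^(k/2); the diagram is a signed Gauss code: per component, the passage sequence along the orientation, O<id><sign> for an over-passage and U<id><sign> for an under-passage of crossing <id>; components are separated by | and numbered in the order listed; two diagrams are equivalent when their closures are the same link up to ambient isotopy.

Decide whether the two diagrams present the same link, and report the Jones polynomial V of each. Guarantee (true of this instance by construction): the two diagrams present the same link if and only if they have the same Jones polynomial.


equivalent: yes
V(D1) = q^-2 + 2 + q^2  (w 0, c 10, <D> = A^-8 + 2 + A^8)
V(D2) = q^-2 + 2 + q^2  [12 crossings, <D> = A^-8 + 2 + A^8, w = 0]
key observation: all 2 diagrams share one V(q), hence one class


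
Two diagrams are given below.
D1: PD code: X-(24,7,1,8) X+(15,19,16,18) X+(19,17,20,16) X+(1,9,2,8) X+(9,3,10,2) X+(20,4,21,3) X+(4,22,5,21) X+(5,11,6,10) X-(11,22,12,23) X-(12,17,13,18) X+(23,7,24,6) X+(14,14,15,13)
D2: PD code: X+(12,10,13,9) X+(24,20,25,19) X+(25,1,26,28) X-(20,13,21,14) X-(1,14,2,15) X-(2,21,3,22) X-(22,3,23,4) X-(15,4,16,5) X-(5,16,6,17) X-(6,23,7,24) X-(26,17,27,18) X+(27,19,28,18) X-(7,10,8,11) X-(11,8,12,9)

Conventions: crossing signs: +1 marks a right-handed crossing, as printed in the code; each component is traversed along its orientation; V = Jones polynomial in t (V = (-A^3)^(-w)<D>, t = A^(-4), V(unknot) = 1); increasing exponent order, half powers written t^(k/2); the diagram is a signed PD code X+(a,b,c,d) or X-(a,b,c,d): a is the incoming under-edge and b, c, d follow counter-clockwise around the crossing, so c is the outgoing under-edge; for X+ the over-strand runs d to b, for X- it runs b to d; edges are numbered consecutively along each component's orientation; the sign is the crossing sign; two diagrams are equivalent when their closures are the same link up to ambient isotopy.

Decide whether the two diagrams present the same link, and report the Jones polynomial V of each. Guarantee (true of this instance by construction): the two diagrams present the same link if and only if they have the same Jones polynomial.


same link: no
V(D1) = t - t^2 + 2t^3 - t^4 + t^5 - t^6  [12 crossings, <D> = -A^-6 + A^-2 - A^2 + 2A^6 - A^10 + A^14, w = +6]
V(D2) = -t^-7 + t^-6 - t^-5 + t^-4 + t^-2  (w -6, c 14, <D> = A^-10 + A^-2 - A^2 + A^6 - A^10)
note: comparing 2 Jones polynomials yields 2 groups


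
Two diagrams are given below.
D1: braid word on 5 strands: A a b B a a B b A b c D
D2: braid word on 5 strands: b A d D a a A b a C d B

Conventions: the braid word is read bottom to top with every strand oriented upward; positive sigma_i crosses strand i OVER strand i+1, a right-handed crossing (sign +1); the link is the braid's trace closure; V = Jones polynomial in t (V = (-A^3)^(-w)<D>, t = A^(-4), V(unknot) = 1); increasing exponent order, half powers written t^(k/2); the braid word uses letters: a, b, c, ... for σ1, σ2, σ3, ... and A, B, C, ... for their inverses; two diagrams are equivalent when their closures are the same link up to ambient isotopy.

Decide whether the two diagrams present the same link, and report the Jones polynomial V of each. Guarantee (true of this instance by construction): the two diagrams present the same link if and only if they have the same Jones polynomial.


same link: yes
V(D1) = 1  [12 crossings, <D> = A^6, w = +2]
V(D2) = 1  (w +2, c 12, <D> = A^6)
note: one V(t) for all 2 diagrams — one class (guaranteed)


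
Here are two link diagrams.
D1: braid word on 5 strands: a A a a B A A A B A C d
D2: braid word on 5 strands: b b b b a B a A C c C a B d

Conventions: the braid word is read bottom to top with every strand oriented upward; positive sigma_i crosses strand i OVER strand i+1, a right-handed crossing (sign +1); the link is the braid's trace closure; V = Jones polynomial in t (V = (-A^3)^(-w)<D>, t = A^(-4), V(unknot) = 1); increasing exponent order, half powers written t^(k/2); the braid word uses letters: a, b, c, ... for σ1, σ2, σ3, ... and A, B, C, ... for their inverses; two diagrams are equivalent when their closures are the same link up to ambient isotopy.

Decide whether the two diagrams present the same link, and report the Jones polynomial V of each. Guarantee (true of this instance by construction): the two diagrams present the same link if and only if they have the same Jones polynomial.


equivalent: no
V(D1) = -t^-6 + t^-5 - t^-4 + 2t^-3 - t^-2 + t^-1  (w -4, c 12, <D> = A^-8 - A^-4 + 2 - A^4 + A^8 - A^12)
V(D2) = t - t^2 + 2t^3 - t^4 + t^5 - t^6  (w +4, c 14, <D> = -A^-12 + A^-8 - A^-4 + 2 - A^4 + A^8)
why: V(t) takes 2 values over 2 diagrams, fixing the grouping


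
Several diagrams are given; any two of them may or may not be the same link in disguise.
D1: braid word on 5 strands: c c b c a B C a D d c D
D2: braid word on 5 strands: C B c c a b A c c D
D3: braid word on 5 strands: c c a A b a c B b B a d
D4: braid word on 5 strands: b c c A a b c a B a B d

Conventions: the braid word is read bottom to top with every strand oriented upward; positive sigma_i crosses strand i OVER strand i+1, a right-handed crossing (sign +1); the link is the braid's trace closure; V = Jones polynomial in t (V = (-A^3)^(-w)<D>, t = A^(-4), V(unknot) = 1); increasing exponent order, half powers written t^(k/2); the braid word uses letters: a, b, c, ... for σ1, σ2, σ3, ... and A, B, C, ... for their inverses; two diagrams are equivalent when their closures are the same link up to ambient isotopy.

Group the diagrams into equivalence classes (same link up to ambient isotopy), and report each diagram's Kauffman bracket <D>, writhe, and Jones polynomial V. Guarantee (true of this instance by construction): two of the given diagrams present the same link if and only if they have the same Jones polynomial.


classes: {D1, D3, D4} | {D2}
V(D1) = t - t^2 + 2t^3 - t^4 + t^5 - t^6  [12 crossings, <D> = -A^-12 + A^-8 - A^-4 + 2 - A^4 + A^8, w = +4]
V(D2) = t + t^3 - t^4  (w +2, c 10, <D> = -A^-10 + A^-6 + A^2)
V(D3) = t - t^2 + 2t^3 - t^4 + t^5 - t^6  [12 crossings, <D> = -A^-6 + A^-2 - A^2 + 2A^6 - A^10 + A^14, w = +6]
V(D4) = t - t^2 + 2t^3 - t^4 + t^5 - t^6  [12 crossings, <D> = -A^-6 + A^-2 - A^2 + 2A^6 - A^10 + A^14, w = +6]
note: 2 values of V(t) split the 4 diagrams


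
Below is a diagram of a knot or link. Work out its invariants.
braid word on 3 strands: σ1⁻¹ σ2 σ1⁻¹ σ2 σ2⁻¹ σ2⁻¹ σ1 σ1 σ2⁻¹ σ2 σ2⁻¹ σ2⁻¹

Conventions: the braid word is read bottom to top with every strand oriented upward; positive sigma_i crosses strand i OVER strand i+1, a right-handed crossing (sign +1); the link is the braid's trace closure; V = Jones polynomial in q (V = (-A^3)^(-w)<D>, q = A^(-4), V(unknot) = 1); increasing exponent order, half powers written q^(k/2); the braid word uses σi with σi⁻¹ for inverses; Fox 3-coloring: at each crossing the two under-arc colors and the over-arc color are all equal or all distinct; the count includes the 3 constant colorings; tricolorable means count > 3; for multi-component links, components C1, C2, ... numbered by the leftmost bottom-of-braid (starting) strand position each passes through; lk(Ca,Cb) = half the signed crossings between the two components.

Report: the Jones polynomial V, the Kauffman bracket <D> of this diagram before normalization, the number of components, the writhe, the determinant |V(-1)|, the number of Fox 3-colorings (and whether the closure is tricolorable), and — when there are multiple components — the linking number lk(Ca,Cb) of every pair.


V(q) = -q^-5 + q^-4 - q^-3 + 2q^-2 - q^-1 + 2 - q
bracket: -A^-10 + 2A^-6 - A^-2 + 2A^2 - A^6 + A^10 - A^14, w = -2
1 component, writhe -2, over 12 crossings
det 9, colorings 9 of 3^12 — tricolorable
observation: inverse pairs cancel, leaving σ1⁻¹ σ2 σ1⁻¹ σ2⁻¹ σ1 σ1 σ2⁻¹ σ2⁻¹
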